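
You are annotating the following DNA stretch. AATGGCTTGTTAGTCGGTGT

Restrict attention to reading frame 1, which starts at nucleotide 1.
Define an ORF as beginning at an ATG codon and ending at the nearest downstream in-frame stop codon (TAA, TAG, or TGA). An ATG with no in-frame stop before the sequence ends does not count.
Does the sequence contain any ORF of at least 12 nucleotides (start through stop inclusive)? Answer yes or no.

no

Frame 1: AAT GGC TTG TTA GTC GGT — no ATG→stop ORF.
Largest ORF found is 0 nucleotides < 12, so no.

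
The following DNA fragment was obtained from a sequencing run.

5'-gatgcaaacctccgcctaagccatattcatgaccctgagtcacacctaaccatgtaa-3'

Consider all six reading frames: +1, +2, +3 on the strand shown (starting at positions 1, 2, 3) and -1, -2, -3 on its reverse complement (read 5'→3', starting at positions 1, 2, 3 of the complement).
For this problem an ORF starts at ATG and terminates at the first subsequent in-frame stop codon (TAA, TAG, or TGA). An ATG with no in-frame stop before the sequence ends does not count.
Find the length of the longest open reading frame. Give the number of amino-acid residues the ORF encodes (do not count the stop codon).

8

Reverse complement (5'→3'): TTACATGGTTAGGTGTGACTCAGGGTCATGAATATGGCTTAGGCGGAGGTTTGCATC
Frame +1: GAT GCA AAC CTC CGC CTA AGC CAT ATT CAT GAC CCT GAG TCA CAC CTA ACC ATG TAA — ATG at 52, stop TAA at 55 → 6 nt.
Frame +2: ATG CAA ACC TCC GCC TAA GCC ATA TTC ATG ACC CTG AGT CAC ACC TAA CCA TGT — ATG at 2, stop TAA at 17 → 18 nt; ATG at 29, stop TAA at 47 → 21 nt.
Frame +3: TGC AAA CCT CCG CCT AAG CCA TAT TCA TGA CCC TGA GTC ACA CCT AAC CAT GTA — no ATG→stop ORF.
Frame -1: TTA CAT GGT TAG GTG TGA CTC AGG GTC ATG AAT ATG GCT TAG GCG GAG GTT TGC ATC — ATG at 28, stop TAG at 40 → 15 nt; ATG at 34, stop TAG at 40 → 9 nt.
Frame -2: TAC ATG GTT AGG TGT GAC TCA GGG TCA TGA ATA TGG CTT AGG CGG AGG TTT GCA — ATG at 5, stop TGA at 29 → 27 nt.
Frame -3: ACA TGG TTA GGT GTG ACT CAG GGT CAT GAA TAT GGC TTA GGC GGA GGT TTG CAT — no ATG→stop ORF.
Longest: frame -2, positions 5–31, 27 nt = 9 codons = 8 aa. → 8 amino acids.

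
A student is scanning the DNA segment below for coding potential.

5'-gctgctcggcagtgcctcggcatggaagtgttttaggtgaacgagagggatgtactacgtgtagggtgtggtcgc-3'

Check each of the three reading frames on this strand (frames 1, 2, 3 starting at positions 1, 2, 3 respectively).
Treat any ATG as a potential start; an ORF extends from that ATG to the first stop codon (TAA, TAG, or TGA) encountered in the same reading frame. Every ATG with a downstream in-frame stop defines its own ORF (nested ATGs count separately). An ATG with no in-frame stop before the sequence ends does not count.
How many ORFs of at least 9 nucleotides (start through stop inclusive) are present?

2

Frame 1: GCT GCT CGG CAG TGC CTC GGC ATG GAA GTG TTT TAG GTG AAC GAG AGG GAT GTA CTA CGT GTA GGG TGT GGT CGC — ATG at 22, stop TAG at 34 → 15 nt.
Frame 2: CTG CTC GGC AGT GCC TCG GCA TGG AAG TGT TTT AGG TGA ACG AGA GGG ATG TAC TAC GTG TAG GGT GTG GTC — ATG at 50, stop TAG at 62 → 15 nt.
Frame 3: TGC TCG GCA GTG CCT CGG CAT GGA AGT GTT TTA GGT GAA CGA GAG GGA TGT ACT ACG TGT AGG GTG TGG TCG — no ATG→stop ORF.
ORFs ≥ 9 nucleotides: frame 1 22–36 (15 nucleotides), frame 2 50–64 (15 nucleotides). Count = 2.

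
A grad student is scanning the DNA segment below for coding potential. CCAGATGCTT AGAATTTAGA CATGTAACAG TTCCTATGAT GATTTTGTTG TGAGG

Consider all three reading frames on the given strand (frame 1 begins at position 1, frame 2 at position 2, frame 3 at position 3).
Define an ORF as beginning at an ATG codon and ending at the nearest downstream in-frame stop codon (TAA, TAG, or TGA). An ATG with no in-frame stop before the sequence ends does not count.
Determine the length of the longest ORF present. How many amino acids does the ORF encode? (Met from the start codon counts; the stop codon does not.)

Frame 1: CCA GAT GCT TAG AAT TTA GAC ATG TAA CAG TTC CTA TGA TGA TTT TGT TGT GAG — ATG at 22, stop TAA at 25 → 6 nt.
Frame 2: CAG ATG CTT AGA ATT TAG ACA TGT AAC AGT TCC TAT GAT GAT TTT GTT GTG AGG — ATG at 5, stop TAG at 17 → 15 nt.
Frame 3: AGA TGC TTA GAA TTT AGA CAT GTA ACA GTT CCT ATG ATG ATT TTG TTG TGA — ATG at 36, stop TGA at 51 → 18 nt; ATG at 39, stop TGA at 51 → 15 nt.
Longest: frame 3, positions 36–53, 18 nt = 6 codons = 5 aa. → 5 amino acids.

5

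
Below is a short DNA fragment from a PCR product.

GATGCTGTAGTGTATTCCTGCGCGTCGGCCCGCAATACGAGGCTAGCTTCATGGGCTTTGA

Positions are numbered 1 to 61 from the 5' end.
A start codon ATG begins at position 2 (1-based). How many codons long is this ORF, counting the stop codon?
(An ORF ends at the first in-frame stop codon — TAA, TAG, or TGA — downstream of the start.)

Codons from position 2: ATG (2–4), CTG (5–7), TAG (8–10).
TAG is the first in-frame stop; that's 3 codons including the stop.

3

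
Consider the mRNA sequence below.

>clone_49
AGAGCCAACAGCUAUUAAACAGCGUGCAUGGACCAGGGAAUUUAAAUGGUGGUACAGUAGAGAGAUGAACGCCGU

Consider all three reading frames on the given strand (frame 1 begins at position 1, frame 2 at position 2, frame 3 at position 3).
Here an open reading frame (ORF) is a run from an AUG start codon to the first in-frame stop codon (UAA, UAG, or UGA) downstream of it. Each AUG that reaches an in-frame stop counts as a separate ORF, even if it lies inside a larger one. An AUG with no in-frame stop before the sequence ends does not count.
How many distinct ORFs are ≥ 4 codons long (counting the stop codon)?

2

Frame 1: AGA GCC AAC AGC UAU UAA ACA GCG UGC AUG GAC CAG GGA AUU UAA AUG GUG GUA CAG UAG AGA GAU GAA CGC CGU — AUG at 28, stop UAA at 43 → 18 nt; AUG at 46, stop UAG at 58 → 15 nt.
Frame 2: GAG CCA ACA GCU AUU AAA CAG CGU GCA UGG ACC AGG GAA UUU AAA UGG UGG UAC AGU AGA GAG AUG AAC GCC — no AUG→stop ORF.
Frame 3: AGC CAA CAG CUA UUA AAC AGC GUG CAU GGA CCA GGG AAU UUA AAU GGU GGU ACA GUA GAG AGA UGA ACG CCG — no AUG→stop ORF.
ORFs ≥ 4 codons: frame 1 28–45 (6 codons), frame 1 46–60 (5 codons). Count = 2.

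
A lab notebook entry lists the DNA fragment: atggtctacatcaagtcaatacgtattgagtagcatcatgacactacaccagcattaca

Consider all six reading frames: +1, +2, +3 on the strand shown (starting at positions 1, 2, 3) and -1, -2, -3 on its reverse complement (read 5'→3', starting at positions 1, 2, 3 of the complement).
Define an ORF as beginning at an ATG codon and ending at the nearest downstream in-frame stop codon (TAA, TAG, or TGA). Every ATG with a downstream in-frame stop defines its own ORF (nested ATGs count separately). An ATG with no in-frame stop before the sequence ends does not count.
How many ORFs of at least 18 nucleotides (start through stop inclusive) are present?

Reverse complement (5'→3'): TGTAATGCTGGTGTAGTGTCATGATGCTACTCAATACGTATTGACTTGATGTAGACCAT
Frame +1: ATG GTC TAC ATC AAG TCA ATA CGT ATT GAG TAG CAT CAT GAC ACT ACA CCA GCA TTA — ATG at 1, stop TAG at 31 → 33 nt.
Frame +2: TGG TCT ACA TCA AGT CAA TAC GTA TTG AGT AGC ATC ATG ACA CTA CAC CAG CAT TAC — no ATG→stop ORF.
Frame +3: GGT CTA CAT CAA GTC AAT ACG TAT TGA GTA GCA TCA TGA CAC TAC ACC AGC ATT ACA — no ATG→stop ORF.
Frame -1: TGT AAT GCT GGT GTA GTG TCA TGA TGC TAC TCA ATA CGT ATT GAC TTG ATG TAG ACC — ATG at 49, stop TAG at 52 → 6 nt.
Frame -2: GTA ATG CTG GTG TAG TGT CAT GAT GCT ACT CAA TAC GTA TTG ACT TGA TGT AGA CCA — ATG at 5, stop TAG at 14 → 12 nt.
Frame -3: TAA TGC TGG TGT AGT GTC ATG ATG CTA CTC AAT ACG TAT TGA CTT GAT GTA GAC CAT — ATG at 21, stop TGA at 42 → 24 nt; ATG at 24, stop TGA at 42 → 21 nt.
ORFs ≥ 18 nucleotides: frame +1 1–33 (33 nucleotides), frame -3 21–44 (24 nucleotides), frame -3 24–44 (21 nucleotides). Count = 3.

3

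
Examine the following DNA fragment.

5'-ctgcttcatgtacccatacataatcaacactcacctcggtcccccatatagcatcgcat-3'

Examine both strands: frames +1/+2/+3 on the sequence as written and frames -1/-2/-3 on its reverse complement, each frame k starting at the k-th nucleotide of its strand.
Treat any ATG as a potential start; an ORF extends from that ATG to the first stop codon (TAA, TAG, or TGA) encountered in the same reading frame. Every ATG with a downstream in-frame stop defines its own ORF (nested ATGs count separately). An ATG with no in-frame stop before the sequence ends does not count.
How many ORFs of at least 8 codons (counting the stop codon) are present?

3

Reverse complement (5'→3'): ATGCGATGCTATATGGGGGACCGAGGTGAGTGTTGATTATGTATGGGTACATGAAGCAG
Frame +1: CTG CTT CAT GTA CCC ATA CAT AAT CAA CAC TCA CCT CGG TCC CCC ATA TAG CAT CGC — no ATG→stop ORF.
Frame +2: TGC TTC ATG TAC CCA TAC ATA ATC AAC ACT CAC CTC GGT CCC CCA TAT AGC ATC GCA — no ATG→stop ORF.
Frame +3: GCT TCA TGT ACC CAT ACA TAA TCA ACA CTC ACC TCG GTC CCC CAT ATA GCA TCG CAT — no ATG→stop ORF.
Frame -1: ATG CGA TGC TAT ATG GGG GAC CGA GGT GAG TGT TGA TTA TGT ATG GGT ACA TGA AGC — ATG at 1, stop TGA at 34 → 36 nt; ATG at 13, stop TGA at 34 → 24 nt; ATG at 43, stop TGA at 52 → 12 nt.
Frame -2: TGC GAT GCT ATA TGG GGG ACC GAG GTG AGT GTT GAT TAT GTA TGG GTA CAT GAA GCA — no ATG→stop ORF.
Frame -3: GCG ATG CTA TAT GGG GGA CCG AGG TGA GTG TTG ATT ATG TAT GGG TAC ATG AAG CAG — ATG at 6, stop TGA at 27 → 24 nt.
ORFs ≥ 8 codons: frame -1 1–36 (12 codons), frame -1 13–36 (8 codons), frame -3 6–29 (8 codons). Count = 3.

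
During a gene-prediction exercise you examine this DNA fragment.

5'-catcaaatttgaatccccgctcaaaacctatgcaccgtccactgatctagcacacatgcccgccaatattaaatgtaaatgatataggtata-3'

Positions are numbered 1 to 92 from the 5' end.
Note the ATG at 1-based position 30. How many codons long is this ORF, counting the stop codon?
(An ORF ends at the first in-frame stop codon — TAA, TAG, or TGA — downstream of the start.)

Codons from position 30: ATG (30–32), CAC (33–35), CGT (36–38), CCA (39–41), CTG (42–44), ATC (45–47), TAG (48–50).
TAG is the first in-frame stop; that's 7 codons including the stop.

7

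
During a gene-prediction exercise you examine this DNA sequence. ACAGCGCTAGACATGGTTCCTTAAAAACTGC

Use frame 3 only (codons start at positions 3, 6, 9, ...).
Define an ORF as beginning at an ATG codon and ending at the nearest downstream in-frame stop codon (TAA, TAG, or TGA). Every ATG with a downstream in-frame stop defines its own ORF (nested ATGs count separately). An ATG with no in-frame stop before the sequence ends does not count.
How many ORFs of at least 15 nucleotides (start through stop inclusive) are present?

Frame 3: AGC GCT AGA CAT GGT TCC TTA AAA ACT — no ATG→stop ORF.
No ORF reaches 15 nucleotides. Count = 0.

0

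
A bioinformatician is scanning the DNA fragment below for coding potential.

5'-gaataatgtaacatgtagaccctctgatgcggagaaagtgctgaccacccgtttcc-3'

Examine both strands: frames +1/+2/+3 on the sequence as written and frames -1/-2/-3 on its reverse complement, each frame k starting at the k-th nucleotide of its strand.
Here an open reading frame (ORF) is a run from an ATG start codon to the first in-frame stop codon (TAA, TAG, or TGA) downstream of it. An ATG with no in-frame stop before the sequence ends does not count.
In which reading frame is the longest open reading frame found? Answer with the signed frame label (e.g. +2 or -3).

Reverse complement (5'→3'): GGAAACGGGTGGTCAGCACTTTCTCCGCATCAGAGGGTCTACATGTTACATTATTC
Frame +1: GAA TAA TGT AAC ATG TAG ACC CTC TGA TGC GGA GAA AGT GCT GAC CAC CCG TTT — ATG at 13, stop TAG at 16 → 6 nt.
Frame +2: AAT AAT GTA ACA TGT AGA CCC TCT GAT GCG GAG AAA GTG CTG ACC ACC CGT TTC — no ATG→stop ORF.
Frame +3: ATA ATG TAA CAT GTA GAC CCT CTG ATG CGG AGA AAG TGC TGA CCA CCC GTT TCC — ATG at 6, stop TAA at 9 → 6 nt; ATG at 27, stop TGA at 42 → 18 nt.
Frame -1: GGA AAC GGG TGG TCA GCA CTT TCT CCG CAT CAG AGG GTC TAC ATG TTA CAT TAT — no ATG→stop ORF.
Frame -2: GAA ACG GGT GGT CAG CAC TTT CTC CGC ATC AGA GGG TCT ACA TGT TAC ATT ATT — no ATG→stop ORF.
Frame -3: AAA CGG GTG GTC AGC ACT TTC TCC GCA TCA GAG GGT CTA CAT GTT ACA TTA TTC — no ATG→stop ORF.
Longest ORF is 18 nt in frame +3 (positions 27–44).

+3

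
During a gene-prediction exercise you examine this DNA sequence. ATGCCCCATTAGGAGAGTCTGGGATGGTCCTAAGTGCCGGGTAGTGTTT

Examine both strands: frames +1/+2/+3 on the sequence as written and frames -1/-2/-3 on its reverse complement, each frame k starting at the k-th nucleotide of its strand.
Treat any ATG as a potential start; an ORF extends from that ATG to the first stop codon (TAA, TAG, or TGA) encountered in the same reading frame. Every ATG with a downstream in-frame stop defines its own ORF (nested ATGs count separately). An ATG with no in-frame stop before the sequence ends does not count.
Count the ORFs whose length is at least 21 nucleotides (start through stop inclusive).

1

Reverse complement (5'→3'): AAACACTACCCGGCACTTAGGACCATCCCAGACTCTCCTAATGGGGCAT
Frame +1: ATG CCC CAT TAG GAG AGT CTG GGA TGG TCC TAA GTG CCG GGT AGT GTT — ATG at 1, stop TAG at 10 → 12 nt.
Frame +2: TGC CCC ATT AGG AGA GTC TGG GAT GGT CCT AAG TGC CGG GTA GTG TTT — no ATG→stop ORF.
Frame +3: GCC CCA TTA GGA GAG TCT GGG ATG GTC CTA AGT GCC GGG TAG TGT — ATG at 24, stop TAG at 42 → 21 nt.
Frame -1: AAA CAC TAC CCG GCA CTT AGG ACC ATC CCA GAC TCT CCT AAT GGG GCA — no ATG→stop ORF.
Frame -2: AAC ACT ACC CGG CAC TTA GGA CCA TCC CAG ACT CTC CTA ATG GGG CAT — no ATG→stop ORF.
Frame -3: ACA CTA CCC GGC ACT TAG GAC CAT CCC AGA CTC TCC TAA TGG GGC — no ATG→stop ORF.
ORFs ≥ 21 nucleotides: frame +3 24–44 (21 nucleotides). Count = 1.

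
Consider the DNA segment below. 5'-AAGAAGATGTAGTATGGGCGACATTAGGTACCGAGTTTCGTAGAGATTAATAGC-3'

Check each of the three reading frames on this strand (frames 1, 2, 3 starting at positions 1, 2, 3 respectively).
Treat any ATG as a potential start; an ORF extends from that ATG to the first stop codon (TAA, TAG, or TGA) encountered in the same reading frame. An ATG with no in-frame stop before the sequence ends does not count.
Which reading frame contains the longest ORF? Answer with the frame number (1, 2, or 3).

Frame 1: AAG AAG ATG TAG TAT GGG CGA CAT TAG GTA CCG AGT TTC GTA GAG ATT AAT AGC — ATG at 7, stop TAG at 10 → 6 nt.
Frame 2: AGA AGA TGT AGT ATG GGC GAC ATT AGG TAC CGA GTT TCG TAG AGA TTA ATA — ATG at 14, stop TAG at 41 → 30 nt.
Frame 3: GAA GAT GTA GTA TGG GCG ACA TTA GGT ACC GAG TTT CGT AGA GAT TAA TAG — no ATG→stop ORF.
Longest ORF is 30 nt in frame 2 (positions 14–43).

2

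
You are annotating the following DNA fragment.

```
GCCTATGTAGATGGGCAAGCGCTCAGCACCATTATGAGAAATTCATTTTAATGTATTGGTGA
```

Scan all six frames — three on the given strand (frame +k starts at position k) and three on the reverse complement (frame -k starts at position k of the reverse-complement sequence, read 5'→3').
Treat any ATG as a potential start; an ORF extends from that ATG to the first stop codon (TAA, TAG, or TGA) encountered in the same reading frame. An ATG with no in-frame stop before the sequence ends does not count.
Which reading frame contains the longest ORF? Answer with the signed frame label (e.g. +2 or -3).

-1

Reverse complement (5'→3'): TCACCAATACATTAAAATGAATTTCTCATAATGGTGCTGAGCGCTTGCCCATCTACATAGGC
Frame +1: GCC TAT GTA GAT GGG CAA GCG CTC AGC ACC ATT ATG AGA AAT TCA TTT TAA TGT ATT GGT — ATG at 34, stop TAA at 49 → 18 nt.
Frame +2: CCT ATG TAG ATG GGC AAG CGC TCA GCA CCA TTA TGA GAA ATT CAT TTT AAT GTA TTG GTG — ATG at 5, stop TAG at 8 → 6 nt; ATG at 11, stop TGA at 35 → 27 nt.
Frame +3: CTA TGT AGA TGG GCA AGC GCT CAG CAC CAT TAT GAG AAA TTC ATT TTA ATG TAT TGG TGA — ATG at 51, stop TGA at 60 → 12 nt.
Frame -1: TCA CCA ATA CAT TAA AAT GAA TTT CTC ATA ATG GTG CTG AGC GCT TGC CCA TCT ACA TAG — ATG at 31, stop TAG at 58 → 30 nt.
Frame -2: CAC CAA TAC ATT AAA ATG AAT TTC TCA TAA TGG TGC TGA GCG CTT GCC CAT CTA CAT AGG — ATG at 17, stop TAA at 29 → 15 nt.
Frame -3: ACC AAT ACA TTA AAA TGA ATT TCT CAT AAT GGT GCT GAG CGC TTG CCC ATC TAC ATA GGC — no ATG→stop ORF.
Longest ORF is 30 nt in frame -1 (positions 31–60).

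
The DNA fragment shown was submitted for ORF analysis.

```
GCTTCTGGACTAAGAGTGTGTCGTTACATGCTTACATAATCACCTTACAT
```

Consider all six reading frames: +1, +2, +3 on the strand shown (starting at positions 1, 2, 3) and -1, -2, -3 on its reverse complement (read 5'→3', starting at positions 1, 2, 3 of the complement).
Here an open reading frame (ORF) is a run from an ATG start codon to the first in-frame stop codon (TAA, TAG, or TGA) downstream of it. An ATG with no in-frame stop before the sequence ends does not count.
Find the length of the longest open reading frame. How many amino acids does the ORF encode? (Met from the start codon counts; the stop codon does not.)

Reverse complement (5'→3'): ATGTAAGGTGATTATGTAAGCATGTAACGACACACTCTTAGTCCAGAAGC
Frame +1: GCT TCT GGA CTA AGA GTG TGT CGT TAC ATG CTT ACA TAA TCA CCT TAC — ATG at 28, stop TAA at 37 → 12 nt.
Frame +2: CTT CTG GAC TAA GAG TGT GTC GTT ACA TGC TTA CAT AAT CAC CTT ACA — no ATG→stop ORF.
Frame +3: TTC TGG ACT AAG AGT GTG TCG TTA CAT GCT TAC ATA ATC ACC TTA CAT — no ATG→stop ORF.
Frame -1: ATG TAA GGT GAT TAT GTA AGC ATG TAA CGA CAC ACT CTT AGT CCA GAA — ATG at 1, stop TAA at 4 → 6 nt; ATG at 22, stop TAA at 25 → 6 nt.
Frame -2: TGT AAG GTG ATT ATG TAA GCA TGT AAC GAC ACA CTC TTA GTC CAG AAG — ATG at 14, stop TAA at 17 → 6 nt.
Frame -3: GTA AGG TGA TTA TGT AAG CAT GTA ACG ACA CAC TCT TAG TCC AGA AGC — no ATG→stop ORF.
Longest: frame +1, positions 28–39, 12 nt = 4 codons = 3 aa. → 3 amino acids.

3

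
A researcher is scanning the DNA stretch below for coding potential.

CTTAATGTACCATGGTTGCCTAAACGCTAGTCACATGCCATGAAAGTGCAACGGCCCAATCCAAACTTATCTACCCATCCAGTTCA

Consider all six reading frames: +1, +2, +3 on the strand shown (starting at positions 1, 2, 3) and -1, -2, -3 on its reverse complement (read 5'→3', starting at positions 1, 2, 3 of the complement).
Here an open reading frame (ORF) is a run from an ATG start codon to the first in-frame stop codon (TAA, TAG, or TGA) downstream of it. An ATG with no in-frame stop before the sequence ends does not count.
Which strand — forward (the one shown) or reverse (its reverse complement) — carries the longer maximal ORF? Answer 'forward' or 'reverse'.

Reverse complement (5'→3'): TGAACTGGATGGGTAGATAAGTTTGGATTGGGCCGTTGCACTTTCATGGCATGTGACTAGCGTTTAGGCAACCATGGTACATTAAG
Frame +1: CTT AAT GTA CCA TGG TTG CCT AAA CGC TAG TCA CAT GCC ATG AAA GTG CAA CGG CCC AAT CCA AAC TTA TCT ACC CAT CCA GTT — no ATG→stop ORF.
Frame +2: TTA ATG TAC CAT GGT TGC CTA AAC GCT AGT CAC ATG CCA TGA AAG TGC AAC GGC CCA ATC CAA ACT TAT CTA CCC ATC CAG TTC — ATG at 5, stop TGA at 41 → 39 nt; ATG at 35, stop TGA at 41 → 9 nt.
Frame +3: TAA TGT ACC ATG GTT GCC TAA ACG CTA GTC ACA TGC CAT GAA AGT GCA ACG GCC CAA TCC AAA CTT ATC TAC CCA TCC AGT TCA — ATG at 12, stop TAA at 21 → 12 nt.
Frame -1: TGA ACT GGA TGG GTA GAT AAG TTT GGA TTG GGC CGT TGC ACT TTC ATG GCA TGT GAC TAG CGT TTA GGC AAC CAT GGT ACA TTA — ATG at 46, stop TAG at 58 → 15 nt.
Frame -2: GAA CTG GAT GGG TAG ATA AGT TTG GAT TGG GCC GTT GCA CTT TCA TGG CAT GTG ACT AGC GTT TAG GCA ACC ATG GTA CAT TAA — ATG at 74, stop TAA at 83 → 12 nt.
Frame -3: AAC TGG ATG GGT AGA TAA GTT TGG ATT GGG CCG TTG CAC TTT CAT GGC ATG TGA CTA GCG TTT AGG CAA CCA TGG TAC ATT AAG — ATG at 9, stop TAA at 18 → 12 nt; ATG at 51, stop TGA at 54 → 6 nt.
Forward-strand max 39 nt; reverse-strand max 15 nt. The forward strand has the longer ORF.

forward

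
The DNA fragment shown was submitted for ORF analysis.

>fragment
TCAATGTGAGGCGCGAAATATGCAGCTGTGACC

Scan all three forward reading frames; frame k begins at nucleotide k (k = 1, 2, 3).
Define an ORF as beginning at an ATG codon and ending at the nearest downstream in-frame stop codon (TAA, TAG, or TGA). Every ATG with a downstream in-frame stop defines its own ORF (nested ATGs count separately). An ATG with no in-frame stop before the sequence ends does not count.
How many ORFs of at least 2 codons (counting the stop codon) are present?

Frame 1: TCA ATG TGA GGC GCG AAA TAT GCA GCT GTG ACC — ATG at 4, stop TGA at 7 → 6 nt.
Frame 2: CAA TGT GAG GCG CGA AAT ATG CAG CTG TGA — ATG at 20, stop TGA at 29 → 12 nt.
Frame 3: AAT GTG AGG CGC GAA ATA TGC AGC TGT GAC — no ATG→stop ORF.
ORFs ≥ 2 codons: frame 1 4–9 (2 codons), frame 2 20–31 (4 codons). Count = 2.

2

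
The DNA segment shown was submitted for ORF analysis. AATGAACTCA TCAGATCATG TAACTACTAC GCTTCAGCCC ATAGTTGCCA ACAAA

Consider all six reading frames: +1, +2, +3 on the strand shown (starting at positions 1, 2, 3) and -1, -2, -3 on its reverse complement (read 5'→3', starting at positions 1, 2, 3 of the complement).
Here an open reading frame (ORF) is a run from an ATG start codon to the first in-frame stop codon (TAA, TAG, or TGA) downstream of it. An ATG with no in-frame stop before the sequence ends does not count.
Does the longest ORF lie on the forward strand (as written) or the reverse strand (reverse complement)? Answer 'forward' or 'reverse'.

reverse

Reverse complement (5'→3'): TTTGTTGGCAACTATGGGCTGAAGCGTAGTAGTTACATGATCTGATGAGTTCATT
Frame +1: AAT GAA CTC ATC AGA TCA TGT AAC TAC TAC GCT TCA GCC CAT AGT TGC CAA CAA — no ATG→stop ORF.
Frame +2: ATG AAC TCA TCA GAT CAT GTA ACT ACT ACG CTT CAG CCC ATA GTT GCC AAC AAA — no ATG→stop ORF.
Frame +3: TGA ACT CAT CAG ATC ATG TAA CTA CTA CGC TTC AGC CCA TAG TTG CCA ACA — ATG at 18, stop TAA at 21 → 6 nt.
Frame -1: TTT GTT GGC AAC TAT GGG CTG AAG CGT AGT AGT TAC ATG ATC TGA TGA GTT CAT — ATG at 37, stop TGA at 43 → 9 nt.
Frame -2: TTG TTG GCA ACT ATG GGC TGA AGC GTA GTA GTT ACA TGA TCT GAT GAG TTC ATT — ATG at 14, stop TGA at 20 → 9 nt.
Frame -3: TGT TGG CAA CTA TGG GCT GAA GCG TAG TAG TTA CAT GAT CTG ATG AGT TCA — no ATG→stop ORF.
Forward-strand max 6 nt; reverse-strand max 9 nt. The reverse strand has the longer ORF.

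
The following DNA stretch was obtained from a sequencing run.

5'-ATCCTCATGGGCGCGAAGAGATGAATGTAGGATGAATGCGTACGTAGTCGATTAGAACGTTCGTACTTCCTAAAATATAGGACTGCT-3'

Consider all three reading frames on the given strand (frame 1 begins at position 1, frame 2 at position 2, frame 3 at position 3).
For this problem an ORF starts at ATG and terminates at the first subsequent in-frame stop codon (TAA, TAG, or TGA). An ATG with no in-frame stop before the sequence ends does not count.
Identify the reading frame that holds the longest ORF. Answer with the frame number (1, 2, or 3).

Frame 1: ATC CTC ATG GGC GCG AAG AGA TGA ATG TAG GAT GAA TGC GTA CGT AGT CGA TTA GAA CGT TCG TAC TTC CTA AAA TAT AGG ACT GCT — ATG at 7, stop TGA at 22 → 18 nt; ATG at 25, stop TAG at 28 → 6 nt.
Frame 2: TCC TCA TGG GCG CGA AGA GAT GAA TGT AGG ATG AAT GCG TAC GTA GTC GAT TAG AAC GTT CGT ACT TCC TAA AAT ATA GGA CTG — ATG at 32, stop TAG at 53 → 24 nt.
Frame 3: CCT CAT GGG CGC GAA GAG ATG AAT GTA GGA TGA ATG CGT ACG TAG TCG ATT AGA ACG TTC GTA CTT CCT AAA ATA TAG GAC TGC — ATG at 21, stop TGA at 33 → 15 nt; ATG at 36, stop TAG at 45 → 12 nt.
Longest ORF is 24 nt in frame 2 (positions 32–55).

2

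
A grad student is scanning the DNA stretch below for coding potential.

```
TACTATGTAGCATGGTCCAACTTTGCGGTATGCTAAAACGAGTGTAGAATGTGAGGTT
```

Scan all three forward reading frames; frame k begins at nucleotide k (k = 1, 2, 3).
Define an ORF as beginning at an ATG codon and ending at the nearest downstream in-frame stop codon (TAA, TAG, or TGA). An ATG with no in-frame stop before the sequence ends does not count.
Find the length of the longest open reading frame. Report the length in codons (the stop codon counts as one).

12

Frame 1: TAC TAT GTA GCA TGG TCC AAC TTT GCG GTA TGC TAA AAC GAG TGT AGA ATG TGA GGT — ATG at 49, stop TGA at 52 → 6 nt.
Frame 2: ACT ATG TAG CAT GGT CCA ACT TTG CGG TAT GCT AAA ACG AGT GTA GAA TGT GAG GTT — ATG at 5, stop TAG at 8 → 6 nt.
Frame 3: CTA TGT AGC ATG GTC CAA CTT TGC GGT ATG CTA AAA CGA GTG TAG AAT GTG AGG — ATG at 12, stop TAG at 45 → 36 nt; ATG at 30, stop TAG at 45 → 18 nt.
Longest: frame 3, positions 12–47, 36 nt = 12 codons = 11 aa. → 12 codons.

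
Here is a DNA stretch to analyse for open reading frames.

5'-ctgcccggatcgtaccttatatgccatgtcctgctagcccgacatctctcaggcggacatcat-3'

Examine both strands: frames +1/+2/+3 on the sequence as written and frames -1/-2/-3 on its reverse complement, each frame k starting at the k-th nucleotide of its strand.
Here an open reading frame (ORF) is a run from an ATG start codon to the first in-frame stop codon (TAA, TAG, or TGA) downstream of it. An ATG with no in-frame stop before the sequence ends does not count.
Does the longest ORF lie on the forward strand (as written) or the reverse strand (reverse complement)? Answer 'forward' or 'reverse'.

reverse

Reverse complement (5'→3'): ATGATGTCCGCCTGAGAGATGTCGGGCTAGCAGGACATGGCATATAAGGTACGATCCGGGCAG
Frame +1: CTG CCC GGA TCG TAC CTT ATA TGC CAT GTC CTG CTA GCC CGA CAT CTC TCA GGC GGA CAT CAT — no ATG→stop ORF.
Frame +2: TGC CCG GAT CGT ACC TTA TAT GCC ATG TCC TGC TAG CCC GAC ATC TCT CAG GCG GAC ATC — ATG at 26, stop TAG at 35 → 12 nt.
Frame +3: GCC CGG ATC GTA CCT TAT ATG CCA TGT CCT GCT AGC CCG ACA TCT CTC AGG CGG ACA TCA — no ATG→stop ORF.
Frame -1: ATG ATG TCC GCC TGA GAG ATG TCG GGC TAG CAG GAC ATG GCA TAT AAG GTA CGA TCC GGG CAG — ATG at 1, stop TGA at 13 → 15 nt; ATG at 4, stop TGA at 13 → 12 nt; ATG at 19, stop TAG at 28 → 12 nt.
Frame -2: TGA TGT CCG CCT GAG AGA TGT CGG GCT AGC AGG ACA TGG CAT ATA AGG TAC GAT CCG GGC — no ATG→stop ORF.
Frame -3: GAT GTC CGC CTG AGA GAT GTC GGG CTA GCA GGA CAT GGC ATA TAA GGT ACG ATC CGG GCA — no ATG→stop ORF.
Forward-strand max 12 nt; reverse-strand max 15 nt. The reverse strand has the longer ORF.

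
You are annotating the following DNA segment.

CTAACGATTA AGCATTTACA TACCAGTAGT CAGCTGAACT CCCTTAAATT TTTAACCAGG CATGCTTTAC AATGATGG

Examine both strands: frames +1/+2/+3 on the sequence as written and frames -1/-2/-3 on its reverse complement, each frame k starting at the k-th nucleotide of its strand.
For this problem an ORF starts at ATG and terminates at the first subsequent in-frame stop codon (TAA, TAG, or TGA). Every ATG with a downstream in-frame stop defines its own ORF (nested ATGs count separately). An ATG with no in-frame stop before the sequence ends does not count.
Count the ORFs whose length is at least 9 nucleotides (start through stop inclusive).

Reverse complement (5'→3'): CCATCATTGTAAAGCATGCCTGGTTAAAAATTTAAGGGAGTTCAGCTGACTACTGGTATGTAAATGCTTAATCGTTAG
Frame +1: CTA ACG ATT AAG CAT TTA CAT ACC AGT AGT CAG CTG AAC TCC CTT AAA TTT TTA ACC AGG CAT GCT TTA CAA TGA TGG — no ATG→stop ORF.
Frame +2: TAA CGA TTA AGC ATT TAC ATA CCA GTA GTC AGC TGA ACT CCC TTA AAT TTT TAA CCA GGC ATG CTT TAC AAT GAT — no ATG→stop ORF.
Frame +3: AAC GAT TAA GCA TTT ACA TAC CAG TAG TCA GCT GAA CTC CCT TAA ATT TTT AAC CAG GCA TGC TTT ACA ATG ATG — no ATG→stop ORF.
Frame -1: CCA TCA TTG TAA AGC ATG CCT GGT TAA AAA TTT AAG GGA GTT CAG CTG ACT ACT GGT ATG TAA ATG CTT AAT CGT TAG — ATG at 16, stop TAA at 25 → 12 nt; ATG at 58, stop TAA at 61 → 6 nt; ATG at 64, stop TAG at 76 → 15 nt.
Frame -2: CAT CAT TGT AAA GCA TGC CTG GTT AAA AAT TTA AGG GAG TTC AGC TGA CTA CTG GTA TGT AAA TGC TTA ATC GTT — no ATG→stop ORF.
Frame -3: ATC ATT GTA AAG CAT GCC TGG TTA AAA ATT TAA GGG AGT TCA GCT GAC TAC TGG TAT GTA AAT GCT TAA TCG TTA — no ATG→stop ORF.
ORFs ≥ 9 nucleotides: frame -1 16–27 (12 nucleotides), frame -1 64–78 (15 nucleotides). Count = 2.

2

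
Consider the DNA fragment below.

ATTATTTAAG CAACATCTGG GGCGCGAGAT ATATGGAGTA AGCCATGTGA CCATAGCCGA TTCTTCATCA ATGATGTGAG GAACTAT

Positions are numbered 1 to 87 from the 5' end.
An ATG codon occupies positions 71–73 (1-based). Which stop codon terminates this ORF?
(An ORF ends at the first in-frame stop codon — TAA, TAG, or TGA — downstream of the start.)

TGA

Codons from position 71: ATG (71–73), ATG (74–76), TGA (77–79).
The first in-frame stop codon is TGA.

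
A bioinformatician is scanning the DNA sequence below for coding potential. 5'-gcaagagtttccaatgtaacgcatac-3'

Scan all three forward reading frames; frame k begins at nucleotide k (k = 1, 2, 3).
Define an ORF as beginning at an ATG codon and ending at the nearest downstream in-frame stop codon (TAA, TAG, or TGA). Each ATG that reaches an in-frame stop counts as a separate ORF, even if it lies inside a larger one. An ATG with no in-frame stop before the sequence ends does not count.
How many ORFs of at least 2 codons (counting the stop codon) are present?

1

Frame 1: GCA AGA GTT TCC AAT GTA ACG CAT — no ATG→stop ORF.
Frame 2: CAA GAG TTT CCA ATG TAA CGC ATA — ATG at 14, stop TAA at 17 → 6 nt.
Frame 3: AAG AGT TTC CAA TGT AAC GCA TAC — no ATG→stop ORF.
ORFs ≥ 2 codons: frame 2 14–19 (2 codons). Count = 1.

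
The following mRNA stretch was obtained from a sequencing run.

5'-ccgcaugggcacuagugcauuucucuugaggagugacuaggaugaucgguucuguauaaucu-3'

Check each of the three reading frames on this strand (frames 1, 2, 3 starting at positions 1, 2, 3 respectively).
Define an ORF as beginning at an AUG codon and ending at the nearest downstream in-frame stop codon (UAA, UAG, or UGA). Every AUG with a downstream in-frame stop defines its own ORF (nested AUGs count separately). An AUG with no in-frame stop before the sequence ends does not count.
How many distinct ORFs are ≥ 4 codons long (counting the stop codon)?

2

Frame 1: CCG CAU GGG CAC UAG UGC AUU UCU CUU GAG GAG UGA CUA GGA UGA UCG GUU CUG UAU AAU — no AUG→stop ORF.
Frame 2: CGC AUG GGC ACU AGU GCA UUU CUC UUG AGG AGU GAC UAG GAU GAU CGG UUC UGU AUA AUC — AUG at 5, stop UAG at 38 → 36 nt.
Frame 3: GCA UGG GCA CUA GUG CAU UUC UCU UGA GGA GUG ACU AGG AUG AUC GGU UCU GUA UAA UCU — AUG at 42, stop UAA at 57 → 18 nt.
ORFs ≥ 4 codons: frame 2 5–40 (12 codons), frame 3 42–59 (6 codons). Count = 2.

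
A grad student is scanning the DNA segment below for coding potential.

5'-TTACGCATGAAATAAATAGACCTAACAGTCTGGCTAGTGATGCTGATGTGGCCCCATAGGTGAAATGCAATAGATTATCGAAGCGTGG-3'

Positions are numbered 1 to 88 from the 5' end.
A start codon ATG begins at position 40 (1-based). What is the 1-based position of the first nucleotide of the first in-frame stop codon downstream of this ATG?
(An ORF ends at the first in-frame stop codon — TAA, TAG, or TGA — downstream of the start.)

61

Codons from position 40: ATG (40–42), CTG (43–45), ATG (46–48), TGG (49–51), CCC (52–54), CAT (55–57), AGG (58–60), TGA (61–63).
TGA is a stop codon; it begins at position 61.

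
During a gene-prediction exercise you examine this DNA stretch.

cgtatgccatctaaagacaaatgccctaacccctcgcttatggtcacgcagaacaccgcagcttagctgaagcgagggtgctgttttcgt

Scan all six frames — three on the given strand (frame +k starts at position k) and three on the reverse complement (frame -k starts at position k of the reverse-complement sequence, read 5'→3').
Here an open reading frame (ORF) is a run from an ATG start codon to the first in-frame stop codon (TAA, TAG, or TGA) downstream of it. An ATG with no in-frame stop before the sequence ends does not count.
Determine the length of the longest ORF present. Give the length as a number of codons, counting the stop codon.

21

Reverse complement (5'→3'): ACGAAAACAGCACCCTCGCTTCAGCTAAGCTGCGGTGTTCTGCGTGACCATAAGCGAGGGGTTAGGGCATTTGTCTTTAGATGGCATACG
Frame +1: CGT ATG CCA TCT AAA GAC AAA TGC CCT AAC CCC TCG CTT ATG GTC ACG CAG AAC ACC GCA GCT TAG CTG AAG CGA GGG TGC TGT TTT CGT — ATG at 4, stop TAG at 64 → 63 nt; ATG at 40, stop TAG at 64 → 27 nt.
Frame +2: GTA TGC CAT CTA AAG ACA AAT GCC CTA ACC CCT CGC TTA TGG TCA CGC AGA ACA CCG CAG CTT AGC TGA AGC GAG GGT GCT GTT TTC — no ATG→stop ORF.
Frame +3: TAT GCC ATC TAA AGA CAA ATG CCC TAA CCC CTC GCT TAT GGT CAC GCA GAA CAC CGC AGC TTA GCT GAA GCG AGG GTG CTG TTT TCG — ATG at 21, stop TAA at 27 → 9 nt.
Frame -1: ACG AAA ACA GCA CCC TCG CTT CAG CTA AGC TGC GGT GTT CTG CGT GAC CAT AAG CGA GGG GTT AGG GCA TTT GTC TTT AGA TGG CAT ACG — no ATG→stop ORF.
Frame -2: CGA AAA CAG CAC CCT CGC TTC AGC TAA GCT GCG GTG TTC TGC GTG ACC ATA AGC GAG GGG TTA GGG CAT TTG TCT TTA GAT GGC ATA — no ATG→stop ORF.
Frame -3: GAA AAC AGC ACC CTC GCT TCA GCT AAG CTG CGG TGT TCT GCG TGA CCA TAA GCG AGG GGT TAG GGC ATT TGT CTT TAG ATG GCA TAC — no ATG→stop ORF.
Longest: frame +1, positions 4–66, 63 nt = 21 codons = 20 aa. → 21 codons.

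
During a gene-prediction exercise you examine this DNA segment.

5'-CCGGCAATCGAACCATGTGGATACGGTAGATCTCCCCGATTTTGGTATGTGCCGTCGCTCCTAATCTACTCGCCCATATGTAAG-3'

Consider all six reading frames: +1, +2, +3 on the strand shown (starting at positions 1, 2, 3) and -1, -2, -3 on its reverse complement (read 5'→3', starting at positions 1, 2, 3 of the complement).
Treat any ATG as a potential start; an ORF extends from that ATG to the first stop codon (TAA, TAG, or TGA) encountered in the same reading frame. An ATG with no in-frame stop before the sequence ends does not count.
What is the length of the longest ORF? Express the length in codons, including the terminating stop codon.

Reverse complement (5'→3'): CTTACATATGGGCGAGTAGATTAGGAGCGACGGCACATACCAAAATCGGGGAGATCTACCGTATCCACATGGTTCGATTGCCGG
Frame +1: CCG GCA ATC GAA CCA TGT GGA TAC GGT AGA TCT CCC CGA TTT TGG TAT GTG CCG TCG CTC CTA ATC TAC TCG CCC ATA TGT AAG — no ATG→stop ORF.
Frame +2: CGG CAA TCG AAC CAT GTG GAT ACG GTA GAT CTC CCC GAT TTT GGT ATG TGC CGT CGC TCC TAA TCT ACT CGC CCA TAT GTA — ATG at 47, stop TAA at 62 → 18 nt.
Frame +3: GGC AAT CGA ACC ATG TGG ATA CGG TAG ATC TCC CCG ATT TTG GTA TGT GCC GTC GCT CCT AAT CTA CTC GCC CAT ATG TAA — ATG at 15, stop TAG at 27 → 15 nt; ATG at 78, stop TAA at 81 → 6 nt.
Frame -1: CTT ACA TAT GGG CGA GTA GAT TAG GAG CGA CGG CAC ATA CCA AAA TCG GGG AGA TCT ACC GTA TCC ACA TGG TTC GAT TGC CGG — no ATG→stop ORF.
Frame -2: TTA CAT ATG GGC GAG TAG ATT AGG AGC GAC GGC ACA TAC CAA AAT CGG GGA GAT CTA CCG TAT CCA CAT GGT TCG ATT GCC — ATG at 8, stop TAG at 17 → 12 nt.
Frame -3: TAC ATA TGG GCG AGT AGA TTA GGA GCG ACG GCA CAT ACC AAA ATC GGG GAG ATC TAC CGT ATC CAC ATG GTT CGA TTG CCG — no ATG→stop ORF.
Longest: frame +2, positions 47–64, 18 nt = 6 codons = 5 aa. → 6 codons.

6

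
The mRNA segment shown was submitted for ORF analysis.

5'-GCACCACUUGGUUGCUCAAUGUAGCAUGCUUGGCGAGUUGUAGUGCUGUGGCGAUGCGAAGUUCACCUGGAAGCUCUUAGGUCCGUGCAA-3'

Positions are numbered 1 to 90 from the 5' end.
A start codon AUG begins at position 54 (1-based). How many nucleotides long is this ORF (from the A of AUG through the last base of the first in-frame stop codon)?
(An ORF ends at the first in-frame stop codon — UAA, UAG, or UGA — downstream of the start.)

27

Codons from position 54: AUG (54–56), CGA (57–59), AGU (60–62), UCA (63–65), CCU (66–68), GGA (69–71), AGC (72–74), UCU (75–77), UAG (78–80).
UAG is the first in-frame stop; ORF spans 54–80, 27 nucleotides.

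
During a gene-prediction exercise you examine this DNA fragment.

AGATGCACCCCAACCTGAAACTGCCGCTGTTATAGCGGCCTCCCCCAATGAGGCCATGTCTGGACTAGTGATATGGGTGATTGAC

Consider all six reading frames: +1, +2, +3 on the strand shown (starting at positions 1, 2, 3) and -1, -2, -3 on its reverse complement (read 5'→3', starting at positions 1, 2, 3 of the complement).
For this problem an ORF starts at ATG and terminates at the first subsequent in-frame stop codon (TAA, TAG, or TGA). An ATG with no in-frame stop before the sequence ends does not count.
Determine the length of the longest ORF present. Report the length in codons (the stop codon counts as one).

Reverse complement (5'→3'): GTCAATCACCCATATCACTAGTCCAGACATGGCCTCATTGGGGGAGGCCGCTATAACAGCGGCAGTTTCAGGTTGGGGTGCATCT
Frame +1: AGA TGC ACC CCA ACC TGA AAC TGC CGC TGT TAT AGC GGC CTC CCC CAA TGA GGC CAT GTC TGG ACT AGT GAT ATG GGT GAT TGA — ATG at 73, stop TGA at 82 → 12 nt.
Frame +2: GAT GCA CCC CAA CCT GAA ACT GCC GCT GTT ATA GCG GCC TCC CCC AAT GAG GCC ATG TCT GGA CTA GTG ATA TGG GTG ATT GAC — no ATG→stop ORF.
Frame +3: ATG CAC CCC AAC CTG AAA CTG CCG CTG TTA TAG CGG CCT CCC CCA ATG AGG CCA TGT CTG GAC TAG TGA TAT GGG TGA TTG — ATG at 3, stop TAG at 33 → 33 nt; ATG at 48, stop TAG at 66 → 21 nt.
Frame -1: GTC AAT CAC CCA TAT CAC TAG TCC AGA CAT GGC CTC ATT GGG GGA GGC CGC TAT AAC AGC GGC AGT TTC AGG TTG GGG TGC ATC — no ATG→stop ORF.
Frame -2: TCA ATC ACC CAT ATC ACT AGT CCA GAC ATG GCC TCA TTG GGG GAG GCC GCT ATA ACA GCG GCA GTT TCA GGT TGG GGT GCA TCT — no ATG→stop ORF.
Frame -3: CAA TCA CCC ATA TCA CTA GTC CAG ACA TGG CCT CAT TGG GGG AGG CCG CTA TAA CAG CGG CAG TTT CAG GTT GGG GTG CAT — no ATG→stop ORF.
Longest: frame +3, positions 3–35, 33 nt = 11 codons = 10 aa. → 11 codons.

11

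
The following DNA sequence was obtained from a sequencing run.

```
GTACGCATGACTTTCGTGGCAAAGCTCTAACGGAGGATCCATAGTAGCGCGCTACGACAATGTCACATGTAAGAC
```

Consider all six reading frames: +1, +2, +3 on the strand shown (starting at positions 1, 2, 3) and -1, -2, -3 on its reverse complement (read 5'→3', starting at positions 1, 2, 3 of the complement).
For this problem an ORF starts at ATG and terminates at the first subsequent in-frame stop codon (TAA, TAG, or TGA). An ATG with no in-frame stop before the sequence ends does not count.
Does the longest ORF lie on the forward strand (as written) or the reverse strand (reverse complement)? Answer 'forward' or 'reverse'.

forward

Reverse complement (5'→3'): GTCTTACATGTGACATTGTCGTAGCGCGCTACTATGGATCCTCCGTTAGAGCTTTGCCACGAAAGTCATGCGTAC
Frame +1: GTA CGC ATG ACT TTC GTG GCA AAG CTC TAA CGG AGG ATC CAT AGT AGC GCG CTA CGA CAA TGT CAC ATG TAA GAC — ATG at 7, stop TAA at 28 → 24 nt; ATG at 67, stop TAA at 70 → 6 nt.
Frame +2: TAC GCA TGA CTT TCG TGG CAA AGC TCT AAC GGA GGA TCC ATA GTA GCG CGC TAC GAC AAT GTC ACA TGT AAG — no ATG→stop ORF.
Frame +3: ACG CAT GAC TTT CGT GGC AAA GCT CTA ACG GAG GAT CCA TAG TAG CGC GCT ACG ACA ATG TCA CAT GTA AGA — no ATG→stop ORF.
Frame -1: GTC TTA CAT GTG ACA TTG TCG TAG CGC GCT ACT ATG GAT CCT CCG TTA GAG CTT TGC CAC GAA AGT CAT GCG TAC — no ATG→stop ORF.
Frame -2: TCT TAC ATG TGA CAT TGT CGT AGC GCG CTA CTA TGG ATC CTC CGT TAG AGC TTT GCC ACG AAA GTC ATG CGT — ATG at 8, stop TGA at 11 → 6 nt.
Frame -3: CTT ACA TGT GAC ATT GTC GTA GCG CGC TAC TAT GGA TCC TCC GTT AGA GCT TTG CCA CGA AAG TCA TGC GTA — no ATG→stop ORF.
Forward-strand max 24 nt; reverse-strand max 6 nt. The forward strand has the longer ORF.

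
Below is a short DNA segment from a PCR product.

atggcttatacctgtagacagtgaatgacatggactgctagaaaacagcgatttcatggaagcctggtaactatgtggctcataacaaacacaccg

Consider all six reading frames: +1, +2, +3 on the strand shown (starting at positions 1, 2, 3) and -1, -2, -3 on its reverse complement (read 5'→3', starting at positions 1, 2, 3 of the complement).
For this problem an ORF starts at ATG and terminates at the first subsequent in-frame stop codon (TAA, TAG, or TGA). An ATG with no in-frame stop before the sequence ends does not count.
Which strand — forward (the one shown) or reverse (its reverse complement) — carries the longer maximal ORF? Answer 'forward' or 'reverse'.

reverse

Reverse complement (5'→3'): CGGTGTGTTTGTTATGAGCCACATAGTTACCAGGCTTCCATGAAATCGCTGTTTTCTAGCAGTCCATGTCATTCACTGTCTACAGGTATAAGCCAT
Frame +1: ATG GCT TAT ACC TGT AGA CAG TGA ATG ACA TGG ACT GCT AGA AAA CAG CGA TTT CAT GGA AGC CTG GTA ACT ATG TGG CTC ATA ACA AAC ACA CCG — ATG at 1, stop TGA at 22 → 24 nt.
Frame +2: TGG CTT ATA CCT GTA GAC AGT GAA TGA CAT GGA CTG CTA GAA AAC AGC GAT TTC ATG GAA GCC TGG TAA CTA TGT GGC TCA TAA CAA ACA CAC — ATG at 56, stop TAA at 68 → 15 nt.
Frame +3: GGC TTA TAC CTG TAG ACA GTG AAT GAC ATG GAC TGC TAG AAA ACA GCG ATT TCA TGG AAG CCT GGT AAC TAT GTG GCT CAT AAC AAA CAC ACC — ATG at 30, stop TAG at 39 → 12 nt.
Frame -1: CGG TGT GTT TGT TAT GAG CCA CAT AGT TAC CAG GCT TCC ATG AAA TCG CTG TTT TCT AGC AGT CCA TGT CAT TCA CTG TCT ACA GGT ATA AGC CAT — no ATG→stop ORF.
Frame -2: GGT GTG TTT GTT ATG AGC CAC ATA GTT ACC AGG CTT CCA TGA AAT CGC TGT TTT CTA GCA GTC CAT GTC ATT CAC TGT CTA CAG GTA TAA GCC — ATG at 14, stop TGA at 41 → 30 nt.
Frame -3: GTG TGT TTG TTA TGA GCC ACA TAG TTA CCA GGC TTC CAT GAA ATC GCT GTT TTC TAG CAG TCC ATG TCA TTC ACT GTC TAC AGG TAT AAG CCA — no ATG→stop ORF.
Forward-strand max 24 nt; reverse-strand max 30 nt. The reverse strand has the longer ORF.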